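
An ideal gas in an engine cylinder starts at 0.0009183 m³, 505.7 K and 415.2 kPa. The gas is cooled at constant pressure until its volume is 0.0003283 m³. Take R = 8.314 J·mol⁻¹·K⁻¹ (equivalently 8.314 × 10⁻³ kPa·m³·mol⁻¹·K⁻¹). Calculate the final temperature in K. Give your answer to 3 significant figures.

T₂ ≈ 181 K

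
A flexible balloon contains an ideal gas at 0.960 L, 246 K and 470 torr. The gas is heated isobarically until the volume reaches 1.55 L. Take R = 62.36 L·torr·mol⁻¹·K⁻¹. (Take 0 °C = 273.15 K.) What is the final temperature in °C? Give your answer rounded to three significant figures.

Isobaric, so V/T is constant: P₂ = P₁; T₂ = T₁·(V₂/V₁) = 397.2 K.

T₂ ≈ 124 °C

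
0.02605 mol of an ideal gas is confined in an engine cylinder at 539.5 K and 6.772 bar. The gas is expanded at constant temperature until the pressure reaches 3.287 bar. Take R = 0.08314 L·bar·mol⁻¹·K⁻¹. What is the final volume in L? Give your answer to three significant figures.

From PV = nRT: V₁ = nRT₁/P₁ = 0.1725 L.
Isothermal, so P V is constant: T₂ = T₁; V₂ = V₁·(P₁/P₂) = 0.3555 L.

V₂ ≈ 0.355 L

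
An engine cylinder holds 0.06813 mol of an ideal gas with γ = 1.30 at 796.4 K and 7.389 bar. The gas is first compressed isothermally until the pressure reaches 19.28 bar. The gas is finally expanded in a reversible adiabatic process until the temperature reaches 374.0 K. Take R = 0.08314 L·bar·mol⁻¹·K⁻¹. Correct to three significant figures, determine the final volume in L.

From PV = nRT: V₁ = nRT₁/P₁ = 0.6105 L.
Isothermal, so P V is constant: T₂ = T₁; V₂ = V₁·(P₁/P₂) = 0.2340 L.
Reversible adiabatic, γ = 1.30: P₃ = P₂·(T₃/T₂)^(γ/(γ−1)) = 0.7289 bar; V₃ = V₂·(T₂/T₃)^(1/(γ−1)) = 2.907 L.

V₃ ≈ 2.91 L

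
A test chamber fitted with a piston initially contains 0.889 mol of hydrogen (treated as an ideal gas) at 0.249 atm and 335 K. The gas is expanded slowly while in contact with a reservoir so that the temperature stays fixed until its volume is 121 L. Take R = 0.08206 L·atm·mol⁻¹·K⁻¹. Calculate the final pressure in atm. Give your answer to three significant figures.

P₂ ≈ 0.202 atm

From PV = nRT: V₁ = nRT₁/P₁ = 98.15 L.
T constant ⇒ Boyle's law P V = const: T₂ = T₁; P₂ = P₁·(V₁/V₂) = 0.2020 atm.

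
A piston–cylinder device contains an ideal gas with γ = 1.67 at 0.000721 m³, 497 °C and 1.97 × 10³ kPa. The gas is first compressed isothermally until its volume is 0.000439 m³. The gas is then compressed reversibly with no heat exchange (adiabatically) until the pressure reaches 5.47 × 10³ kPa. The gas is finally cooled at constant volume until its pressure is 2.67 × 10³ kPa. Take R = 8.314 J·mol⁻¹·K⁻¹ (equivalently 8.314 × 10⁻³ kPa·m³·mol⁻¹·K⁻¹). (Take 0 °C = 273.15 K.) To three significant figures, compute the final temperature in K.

T₄ ≈ 464 K

Convert: T₁ = 770.1 K.
T constant ⇒ Boyle's law P V = const: T₂ = T₁; P₂ = P₁·(V₁/V₂) = 3235 kPa.
Adiabatic (γ = 1.67), T V^(γ−1) and P V^γ constant: T₃ = T₂·(P₃/P₂)^((γ−1)/γ) = 950.8 K; V₃ = V₂·(P₂/P₃)^(1/γ) = 0.0003206 m³.
Isochoric, so P/T is constant: V₄ = V₃; T₄ = T₃·(P₄/P₃) = 464.1 K.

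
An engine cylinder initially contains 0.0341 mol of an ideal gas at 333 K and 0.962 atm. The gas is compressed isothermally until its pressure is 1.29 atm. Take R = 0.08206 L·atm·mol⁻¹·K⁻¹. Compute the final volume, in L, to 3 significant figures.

V₂ ≈ 0.722 L

From PV = nRT: V₁ = nRT₁/P₁ = 0.9686 L.
Isothermal, so P V is constant: T₂ = T₁; V₂ = V₁·(P₁/P₂) = 0.7223 L.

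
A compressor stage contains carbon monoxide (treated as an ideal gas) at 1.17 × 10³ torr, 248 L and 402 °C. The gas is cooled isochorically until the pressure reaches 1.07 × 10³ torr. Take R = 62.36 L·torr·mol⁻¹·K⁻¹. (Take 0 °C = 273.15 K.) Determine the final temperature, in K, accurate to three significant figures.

Convert: T₁ = 675.1 K.
V constant ⇒ P ∝ T: V₂ = V₁; T₂ = T₁·(P₂/P₁) = 617.4 K.

T₂ ≈ 617 K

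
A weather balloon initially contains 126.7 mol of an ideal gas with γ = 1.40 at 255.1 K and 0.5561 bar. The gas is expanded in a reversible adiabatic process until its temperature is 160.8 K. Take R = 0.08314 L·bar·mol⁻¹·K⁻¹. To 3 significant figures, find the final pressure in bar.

From PV = nRT: V₁ = nRT₁/P₁ = 4832 L.
Adiabatic (γ = 1.40), T V^(γ−1) and P V^γ constant: P₂ = P₁·(T₂/T₁)^(γ/(γ−1)) = 0.1106 bar; V₂ = V₁·(T₁/T₂)^(1/(γ−1)) = 1.532e+04 L.

P₂ ≈ 0.111 bar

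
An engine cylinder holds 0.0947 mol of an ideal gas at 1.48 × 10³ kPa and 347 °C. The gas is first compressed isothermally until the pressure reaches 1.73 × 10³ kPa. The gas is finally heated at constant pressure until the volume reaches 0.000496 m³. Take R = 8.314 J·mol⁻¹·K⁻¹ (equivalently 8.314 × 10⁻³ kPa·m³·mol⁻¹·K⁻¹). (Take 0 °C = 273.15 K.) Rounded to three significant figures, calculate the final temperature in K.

T₃ ≈ 1.09e+03 K

Convert: T₁ = 620.1 K.
From PV = nRT: V₁ = nRT₁/P₁ = 0.0003299 m³.
Isothermal, so P V is constant: T₂ = T₁; V₂ = V₁·(P₁/P₂) = 0.0002822 m³.
Isobaric, so V/T is constant: P₃ = P₂; T₃ = T₂·(V₃/V₂) = 1090 K.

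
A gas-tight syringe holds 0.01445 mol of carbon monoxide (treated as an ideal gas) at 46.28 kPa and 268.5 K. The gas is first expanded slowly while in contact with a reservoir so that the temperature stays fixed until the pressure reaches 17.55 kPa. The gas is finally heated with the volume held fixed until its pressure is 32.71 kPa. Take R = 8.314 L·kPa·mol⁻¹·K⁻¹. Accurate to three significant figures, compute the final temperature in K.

From PV = nRT: V₁ = nRT₁/P₁ = 0.6970 L.
T constant ⇒ Boyle's law P V = const: T₂ = T₁; V₂ = V₁·(P₁/P₂) = 1.838 L.
V constant ⇒ P ∝ T: V₃ = V₂; T₃ = T₂·(P₃/P₂) = 500.4 K.

T₃ ≈ 500 K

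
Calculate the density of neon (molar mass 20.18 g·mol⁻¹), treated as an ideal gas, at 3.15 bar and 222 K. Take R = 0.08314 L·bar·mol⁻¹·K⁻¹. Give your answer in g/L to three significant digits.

ρ = PM/(RT) = (3.15 × 20.18) / (0.08314 × 222.0)

ρ ≈ 3.44 g/L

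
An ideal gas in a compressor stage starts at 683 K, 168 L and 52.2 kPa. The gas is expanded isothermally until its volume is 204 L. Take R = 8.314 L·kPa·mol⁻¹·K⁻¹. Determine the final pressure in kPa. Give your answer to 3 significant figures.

Isothermal, so P V is constant: T₂ = T₁; P₂ = P₁·(V₁/V₂) = 42.99 kPa.

P₂ ≈ 43.0 kPa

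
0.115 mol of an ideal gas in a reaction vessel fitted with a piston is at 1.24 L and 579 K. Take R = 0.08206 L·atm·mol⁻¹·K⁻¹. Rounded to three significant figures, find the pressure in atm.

P ≈ 4.41 atm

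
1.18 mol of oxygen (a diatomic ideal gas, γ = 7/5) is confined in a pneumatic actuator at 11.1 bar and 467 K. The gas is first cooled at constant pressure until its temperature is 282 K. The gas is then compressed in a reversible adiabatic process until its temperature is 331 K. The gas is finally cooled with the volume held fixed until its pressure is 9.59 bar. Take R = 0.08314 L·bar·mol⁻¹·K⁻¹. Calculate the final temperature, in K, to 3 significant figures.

From PV = nRT: V₁ = nRT₁/P₁ = 4.127 L.
Isobaric, so V/T is constant: P₂ = P₁; V₂ = V₁·(T₂/T₁) = 2.492 L.
Reversible adiabatic, γ = 7/5: P₃ = P₂·(T₃/T₂)^(γ/(γ−1)) = 19.45 bar; V₃ = V₂·(T₂/T₃)^(1/(γ−1)) = 1.670 L.
Isochoric, so P/T is constant: V₄ = V₃; T₄ = T₃·(P₄/P₃) = 163.2 K.

T₄ ≈ 163 K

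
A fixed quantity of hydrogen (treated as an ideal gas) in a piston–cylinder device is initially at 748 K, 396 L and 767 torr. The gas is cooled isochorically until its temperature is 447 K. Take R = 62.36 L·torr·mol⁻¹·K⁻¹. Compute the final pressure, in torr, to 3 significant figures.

V constant ⇒ P ∝ T: V₂ = V₁; P₂ = P₁·(T₂/T₁) = 458.4 torr.

P₂ ≈ 458 torr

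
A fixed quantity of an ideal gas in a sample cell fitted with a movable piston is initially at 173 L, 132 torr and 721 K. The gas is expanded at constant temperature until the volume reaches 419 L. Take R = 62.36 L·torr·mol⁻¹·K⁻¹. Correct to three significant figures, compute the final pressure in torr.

P₂ ≈ 54.5 torr

T constant ⇒ Boyle's law P V = const: T₂ = T₁; P₂ = P₁·(V₁/V₂) = 54.50 torr.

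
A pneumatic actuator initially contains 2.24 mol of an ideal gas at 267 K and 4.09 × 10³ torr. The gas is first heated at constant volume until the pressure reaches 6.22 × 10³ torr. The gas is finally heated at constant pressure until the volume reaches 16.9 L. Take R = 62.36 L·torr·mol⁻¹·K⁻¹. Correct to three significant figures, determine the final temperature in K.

From PV = nRT: V₁ = nRT₁/P₁ = 9.119 L.
Isochoric, so P/T is constant: V₂ = V₁; T₂ = T₁·(P₂/P₁) = 406.0 K.
Isobaric, so V/T is constant: P₃ = P₂; T₃ = T₂·(V₃/V₂) = 752.5 K.

T₃ ≈ 753 K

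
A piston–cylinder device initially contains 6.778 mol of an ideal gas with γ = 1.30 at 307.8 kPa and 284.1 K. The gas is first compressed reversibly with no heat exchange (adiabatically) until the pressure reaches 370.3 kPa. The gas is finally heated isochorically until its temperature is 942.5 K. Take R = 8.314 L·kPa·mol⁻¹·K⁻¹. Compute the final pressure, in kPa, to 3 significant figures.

P₃ ≈ 1.18e+03 kPa

From PV = nRT: V₁ = nRT₁/P₁ = 52.01 L.
Adiabatic (γ = 1.30), T V^(γ−1) and P V^γ constant: T₂ = T₁·(P₂/P₁)^((γ−1)/γ) = 296.5 K; V₂ = V₁·(P₁/P₂)^(1/γ) = 45.12 L.
Isochoric, so P/T is constant: V₃ = V₂; P₃ = P₂·(T₃/T₂) = 1177 kPa.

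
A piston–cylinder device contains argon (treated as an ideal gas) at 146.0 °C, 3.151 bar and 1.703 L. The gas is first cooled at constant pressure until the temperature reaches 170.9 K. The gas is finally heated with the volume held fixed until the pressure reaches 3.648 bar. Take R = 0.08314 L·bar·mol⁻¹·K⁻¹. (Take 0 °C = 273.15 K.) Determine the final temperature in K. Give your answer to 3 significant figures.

Convert: T₁ = 419.1 K.
Isobaric, so V/T is constant: P₂ = P₁; V₂ = V₁·(T₂/T₁) = 0.6944 L.
V constant ⇒ P ∝ T: V₃ = V₂; T₃ = T₂·(P₃/P₂) = 197.9 K.

T₃ ≈ 198 K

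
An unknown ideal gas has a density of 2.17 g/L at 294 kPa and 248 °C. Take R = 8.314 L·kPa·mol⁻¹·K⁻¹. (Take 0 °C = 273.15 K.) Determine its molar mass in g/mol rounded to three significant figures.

M ≈ 32.0 g/mol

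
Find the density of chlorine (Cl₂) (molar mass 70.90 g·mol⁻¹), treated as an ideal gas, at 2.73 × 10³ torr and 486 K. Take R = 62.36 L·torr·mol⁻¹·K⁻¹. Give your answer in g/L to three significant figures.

ρ ≈ 6.39 g/L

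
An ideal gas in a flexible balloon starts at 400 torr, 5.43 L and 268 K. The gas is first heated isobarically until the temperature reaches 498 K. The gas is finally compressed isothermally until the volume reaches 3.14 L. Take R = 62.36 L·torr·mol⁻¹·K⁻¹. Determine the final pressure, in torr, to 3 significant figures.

Isobaric, so V/T is constant: P₂ = P₁; V₂ = V₁·(T₂/T₁) = 10.09 L.
Isothermal, so P V is constant: T₃ = T₂; P₃ = P₂·(V₂/V₃) = 1285 torr.

P₃ ≈ 1.29e+03 torr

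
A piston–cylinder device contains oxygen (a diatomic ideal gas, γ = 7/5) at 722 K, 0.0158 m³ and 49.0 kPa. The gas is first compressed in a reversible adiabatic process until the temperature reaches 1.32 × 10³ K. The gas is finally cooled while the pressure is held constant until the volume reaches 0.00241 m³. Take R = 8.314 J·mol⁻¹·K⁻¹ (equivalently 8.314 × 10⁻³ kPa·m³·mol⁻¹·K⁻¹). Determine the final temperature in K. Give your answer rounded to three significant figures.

Reversible adiabatic, γ = 7/5: P₂ = P₁·(T₂/T₁)^(γ/(γ−1)) = 404.9 kPa; V₂ = V₁·(T₁/T₂)^(1/(γ−1)) = 0.003496 m³.
Isobaric, so V/T is constant: P₃ = P₂; T₃ = T₂·(V₃/V₂) = 910.0 K.

T₃ ≈ 910 K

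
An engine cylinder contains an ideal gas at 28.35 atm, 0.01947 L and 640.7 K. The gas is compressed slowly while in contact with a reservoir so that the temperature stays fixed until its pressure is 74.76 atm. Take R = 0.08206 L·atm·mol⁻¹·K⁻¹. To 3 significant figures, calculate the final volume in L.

Isothermal, so P V is constant: T₂ = T₁; V₂ = V₁·(P₁/P₂) = 0.007383 L.

V₂ ≈ 0.00738 L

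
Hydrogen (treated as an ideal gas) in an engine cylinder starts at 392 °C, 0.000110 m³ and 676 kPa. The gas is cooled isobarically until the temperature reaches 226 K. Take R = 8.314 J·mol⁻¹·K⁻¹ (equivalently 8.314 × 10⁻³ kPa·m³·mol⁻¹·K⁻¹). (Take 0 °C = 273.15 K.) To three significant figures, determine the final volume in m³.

Convert: T₁ = 665.1 K.
P constant ⇒ V ∝ T: P₂ = P₁; V₂ = V₁·(T₂/T₁) = 3.738e-05 m³.

V₂ ≈ 3.74e-05 m³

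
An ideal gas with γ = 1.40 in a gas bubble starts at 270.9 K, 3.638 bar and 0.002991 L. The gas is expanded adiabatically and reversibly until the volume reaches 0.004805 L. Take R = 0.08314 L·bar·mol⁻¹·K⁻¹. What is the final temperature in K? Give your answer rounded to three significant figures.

Adiabatic (γ = 1.40), T V^(γ−1) and P V^γ constant: T₂ = T₁·(V₁/V₂)^(γ−1) = 224.1 K; P₂ = P₁·(V₁/V₂)^γ = 1.873 bar.

T₂ ≈ 224 K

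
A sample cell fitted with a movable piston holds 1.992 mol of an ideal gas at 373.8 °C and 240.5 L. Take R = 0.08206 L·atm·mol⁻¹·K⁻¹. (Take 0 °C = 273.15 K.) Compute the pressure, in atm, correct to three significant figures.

P ≈ 0.440 atm

Convert: T = 646.95 K.
PV = nRT ⇒ P = nRT/V = (1.992 × 0.08206 × 646.95) / 240.5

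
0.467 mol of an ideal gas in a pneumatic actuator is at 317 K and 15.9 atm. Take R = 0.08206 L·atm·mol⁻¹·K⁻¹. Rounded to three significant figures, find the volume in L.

PV = nRT ⇒ V = nRT/P = (0.467 × 0.08206 × 317) / 15.9

V ≈ 0.764 L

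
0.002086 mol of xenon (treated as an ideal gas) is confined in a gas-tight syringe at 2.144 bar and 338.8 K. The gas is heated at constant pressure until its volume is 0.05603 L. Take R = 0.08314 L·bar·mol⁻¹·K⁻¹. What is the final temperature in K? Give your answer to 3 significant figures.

From PV = nRT: V₁ = nRT₁/P₁ = 0.02741 L.
Isobaric, so V/T is constant: P₂ = P₁; T₂ = T₁·(V₂/V₁) = 692.7 K.

T₂ ≈ 693 K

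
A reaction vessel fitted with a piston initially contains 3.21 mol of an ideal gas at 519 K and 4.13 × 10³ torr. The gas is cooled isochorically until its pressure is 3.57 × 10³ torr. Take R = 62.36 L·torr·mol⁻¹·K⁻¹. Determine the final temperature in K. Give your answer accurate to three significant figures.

From PV = nRT: V₁ = nRT₁/P₁ = 25.16 L.
Isochoric, so P/T is constant: V₂ = V₁; T₂ = T₁·(P₂/P₁) = 448.6 K.

T₂ ≈ 449 K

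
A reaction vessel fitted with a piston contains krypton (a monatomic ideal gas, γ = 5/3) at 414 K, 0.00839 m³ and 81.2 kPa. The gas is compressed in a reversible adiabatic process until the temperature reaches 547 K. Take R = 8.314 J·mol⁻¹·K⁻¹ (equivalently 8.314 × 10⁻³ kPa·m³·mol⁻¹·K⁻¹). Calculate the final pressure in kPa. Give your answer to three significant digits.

Adiabatic (γ = 5/3), T V^(γ−1) and P V^γ constant: P₂ = P₁·(T₂/T₁)^(γ/(γ−1)) = 162.9 kPa; V₂ = V₁·(T₁/T₂)^(1/(γ−1)) = 0.005524 m³.

P₂ ≈ 163 kPa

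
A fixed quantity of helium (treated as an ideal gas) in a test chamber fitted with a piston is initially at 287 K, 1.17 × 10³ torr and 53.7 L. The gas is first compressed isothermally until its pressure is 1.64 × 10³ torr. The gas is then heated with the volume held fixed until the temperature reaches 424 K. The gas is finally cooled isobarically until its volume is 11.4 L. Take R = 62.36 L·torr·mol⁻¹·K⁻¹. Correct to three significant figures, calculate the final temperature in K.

Isothermal, so P V is constant: T₂ = T₁; V₂ = V₁·(P₁/P₂) = 38.31 L.
Isochoric, so P/T is constant: V₃ = V₂; P₃ = P₂·(T₃/T₂) = 2423 torr.
P constant ⇒ V ∝ T: P₄ = P₃; T₄ = T₃·(V₄/V₃) = 126.2 K.

T₄ ≈ 126 K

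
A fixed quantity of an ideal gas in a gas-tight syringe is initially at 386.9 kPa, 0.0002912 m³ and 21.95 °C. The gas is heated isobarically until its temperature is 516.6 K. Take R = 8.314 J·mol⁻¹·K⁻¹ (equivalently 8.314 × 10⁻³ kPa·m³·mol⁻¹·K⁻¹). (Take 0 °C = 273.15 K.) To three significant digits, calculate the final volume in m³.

Convert: T₁ = 295.1 K.
Isobaric, so V/T is constant: P₂ = P₁; V₂ = V₁·(T₂/T₁) = 0.0005098 m³.

V₂ ≈ 0.000510 m³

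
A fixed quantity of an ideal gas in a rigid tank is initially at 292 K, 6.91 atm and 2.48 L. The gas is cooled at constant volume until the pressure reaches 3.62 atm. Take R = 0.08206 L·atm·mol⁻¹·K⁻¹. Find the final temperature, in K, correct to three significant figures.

Isochoric, so P/T is constant: V₂ = V₁; T₂ = T₁·(P₂/P₁) = 153.0 K.

T₂ ≈ 153 K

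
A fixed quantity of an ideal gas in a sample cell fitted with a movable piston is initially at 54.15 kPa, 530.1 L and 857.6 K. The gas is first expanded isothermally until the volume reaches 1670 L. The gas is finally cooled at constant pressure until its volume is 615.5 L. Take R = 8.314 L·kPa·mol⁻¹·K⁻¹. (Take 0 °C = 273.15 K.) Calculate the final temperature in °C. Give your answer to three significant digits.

T constant ⇒ Boyle's law P V = const: T₂ = T₁; P₂ = P₁·(V₁/V₂) = 17.19 kPa.
Isobaric, so V/T is constant: P₃ = P₂; T₃ = T₂·(V₃/V₂) = 316.1 K.

T₃ ≈ 42.9 °C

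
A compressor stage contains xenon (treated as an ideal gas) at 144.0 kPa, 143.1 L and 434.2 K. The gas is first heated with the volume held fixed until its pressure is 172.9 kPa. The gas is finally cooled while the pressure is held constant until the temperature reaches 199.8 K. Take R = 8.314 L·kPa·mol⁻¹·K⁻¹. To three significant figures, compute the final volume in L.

V constant ⇒ P ∝ T: V₂ = V₁; T₂ = T₁·(P₂/P₁) = 521.3 K.
Isobaric, so V/T is constant: P₃ = P₂; V₃ = V₂·(T₃/T₂) = 54.84 L.

V₃ ≈ 54.8 L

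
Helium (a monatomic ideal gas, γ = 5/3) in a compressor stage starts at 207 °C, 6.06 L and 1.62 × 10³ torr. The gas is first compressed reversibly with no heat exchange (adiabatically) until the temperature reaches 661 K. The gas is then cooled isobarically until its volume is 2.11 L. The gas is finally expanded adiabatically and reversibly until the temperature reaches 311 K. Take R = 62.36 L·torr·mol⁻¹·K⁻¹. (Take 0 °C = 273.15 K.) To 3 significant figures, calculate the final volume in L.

V₄ ≈ 2.76 L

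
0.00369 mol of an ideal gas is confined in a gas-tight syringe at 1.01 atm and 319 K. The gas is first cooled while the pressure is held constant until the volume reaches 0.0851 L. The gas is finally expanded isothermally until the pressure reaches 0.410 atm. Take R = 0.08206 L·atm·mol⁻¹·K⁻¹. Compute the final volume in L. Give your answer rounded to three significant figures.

From PV = nRT: V₁ = nRT₁/P₁ = 0.09564 L.
Isobaric, so V/T is constant: P₂ = P₁; T₂ = T₁·(V₂/V₁) = 283.9 K.
T constant ⇒ Boyle's law P V = const: T₃ = T₂; V₃ = V₂·(P₂/P₃) = 0.2096 L.

V₃ ≈ 0.210 L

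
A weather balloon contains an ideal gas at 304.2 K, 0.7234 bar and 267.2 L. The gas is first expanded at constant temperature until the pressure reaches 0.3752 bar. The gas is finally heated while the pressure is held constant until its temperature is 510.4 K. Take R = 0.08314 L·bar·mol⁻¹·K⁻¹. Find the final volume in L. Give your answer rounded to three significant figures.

Isothermal, so P V is constant: T₂ = T₁; V₂ = V₁·(P₁/P₂) = 515.2 L.
Isobaric, so V/T is constant: P₃ = P₂; V₃ = V₂·(T₃/T₂) = 864.4 L.

V₃ ≈ 864 L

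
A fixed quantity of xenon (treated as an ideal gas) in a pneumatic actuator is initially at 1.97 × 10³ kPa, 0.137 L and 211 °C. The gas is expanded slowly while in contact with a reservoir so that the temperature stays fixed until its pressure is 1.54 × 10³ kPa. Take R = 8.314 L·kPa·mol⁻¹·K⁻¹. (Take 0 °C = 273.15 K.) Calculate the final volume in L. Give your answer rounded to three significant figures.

V₂ ≈ 0.175 L

Convert: T₁ = 484.1 K.
T constant ⇒ Boyle's law P V = const: T₂ = T₁; V₂ = V₁·(P₁/P₂) = 0.1753 L.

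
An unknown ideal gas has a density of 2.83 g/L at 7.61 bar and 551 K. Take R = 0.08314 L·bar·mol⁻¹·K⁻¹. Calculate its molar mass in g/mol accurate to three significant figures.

M ≈ 17.0 g/mol

ρ = PM/(RT) ⇒ M = ρRT/P = (2.83 × 0.08314 × 551.0) / 7.61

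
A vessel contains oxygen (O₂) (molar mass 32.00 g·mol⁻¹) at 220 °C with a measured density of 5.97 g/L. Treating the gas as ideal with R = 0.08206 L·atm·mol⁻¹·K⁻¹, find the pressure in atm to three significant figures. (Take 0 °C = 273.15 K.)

P ≈ 7.55 atm

ρ = PM/(RT) ⇒ P = ρRT/M = (5.97 × 0.08206 × 493.1) / 32.00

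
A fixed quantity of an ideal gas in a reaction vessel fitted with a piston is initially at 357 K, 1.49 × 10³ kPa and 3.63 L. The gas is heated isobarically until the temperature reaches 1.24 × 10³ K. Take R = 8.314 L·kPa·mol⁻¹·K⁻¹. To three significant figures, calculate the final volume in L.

P constant ⇒ V ∝ T: P₂ = P₁; V₂ = V₁·(T₂/T₁) = 12.61 L.

V₂ ≈ 12.6 L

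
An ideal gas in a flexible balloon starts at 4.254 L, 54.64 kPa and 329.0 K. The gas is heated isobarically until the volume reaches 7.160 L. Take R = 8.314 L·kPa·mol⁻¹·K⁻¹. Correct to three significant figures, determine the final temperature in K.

Isobaric, so V/T is constant: P₂ = P₁; T₂ = T₁·(V₂/V₁) = 553.7 K.

T₂ ≈ 554 K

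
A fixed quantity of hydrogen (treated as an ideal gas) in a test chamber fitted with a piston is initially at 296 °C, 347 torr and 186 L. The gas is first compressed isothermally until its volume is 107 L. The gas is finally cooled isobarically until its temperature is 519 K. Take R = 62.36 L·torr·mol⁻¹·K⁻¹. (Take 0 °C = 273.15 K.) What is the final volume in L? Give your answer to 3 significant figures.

Convert: T₁ = 569.1 K.
Isothermal, so P V is constant: T₂ = T₁; P₂ = P₁·(V₁/V₂) = 603.2 torr.
P constant ⇒ V ∝ T: P₃ = P₂; V₃ = V₂·(T₃/T₂) = 97.57 L.

V₃ ≈ 97.6 L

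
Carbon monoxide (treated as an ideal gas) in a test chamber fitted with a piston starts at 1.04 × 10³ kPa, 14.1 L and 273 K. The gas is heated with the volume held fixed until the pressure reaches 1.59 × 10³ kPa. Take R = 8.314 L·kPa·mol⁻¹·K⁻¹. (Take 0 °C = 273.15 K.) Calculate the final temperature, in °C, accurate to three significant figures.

T₂ ≈ 144 °C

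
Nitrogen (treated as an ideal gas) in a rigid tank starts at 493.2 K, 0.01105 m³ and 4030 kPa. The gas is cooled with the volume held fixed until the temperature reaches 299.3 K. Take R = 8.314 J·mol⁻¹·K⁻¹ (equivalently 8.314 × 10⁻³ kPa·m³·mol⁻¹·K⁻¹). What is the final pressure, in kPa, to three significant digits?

P₂ ≈ 2.45e+03 kPa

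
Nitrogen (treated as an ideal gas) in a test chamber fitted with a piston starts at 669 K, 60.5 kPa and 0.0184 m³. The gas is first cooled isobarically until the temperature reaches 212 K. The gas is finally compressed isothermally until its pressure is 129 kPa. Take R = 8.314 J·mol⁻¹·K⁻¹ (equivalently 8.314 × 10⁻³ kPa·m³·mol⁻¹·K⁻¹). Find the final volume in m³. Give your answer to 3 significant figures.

V₃ ≈ 0.00273 m³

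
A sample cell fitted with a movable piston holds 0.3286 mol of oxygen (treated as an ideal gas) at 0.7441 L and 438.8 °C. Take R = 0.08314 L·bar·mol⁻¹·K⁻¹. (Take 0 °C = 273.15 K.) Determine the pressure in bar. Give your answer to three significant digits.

P ≈ 26.1 bar

Convert: T = 711.95 K.
PV = nRT ⇒ P = nRT/V = (0.3286 × 0.08314 × 711.95) / 0.7441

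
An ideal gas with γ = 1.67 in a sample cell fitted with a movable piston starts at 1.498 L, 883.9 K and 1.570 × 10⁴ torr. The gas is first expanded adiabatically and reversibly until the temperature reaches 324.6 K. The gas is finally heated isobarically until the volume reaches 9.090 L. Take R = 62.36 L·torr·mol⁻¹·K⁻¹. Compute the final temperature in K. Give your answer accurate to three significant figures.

T₃ ≈ 442 K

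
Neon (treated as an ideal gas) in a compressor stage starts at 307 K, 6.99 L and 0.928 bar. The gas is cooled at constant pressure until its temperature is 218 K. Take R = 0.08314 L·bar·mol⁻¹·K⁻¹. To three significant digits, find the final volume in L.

Isobaric, so V/T is constant: P₂ = P₁; V₂ = V₁·(T₂/T₁) = 4.964 L.

V₂ ≈ 4.96 L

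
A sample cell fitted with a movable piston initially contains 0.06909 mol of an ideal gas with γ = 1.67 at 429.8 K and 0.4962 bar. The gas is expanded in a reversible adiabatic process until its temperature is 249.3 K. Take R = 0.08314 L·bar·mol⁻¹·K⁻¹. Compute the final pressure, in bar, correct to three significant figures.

From PV = nRT: V₁ = nRT₁/P₁ = 4.975 L.
Reversible adiabatic, γ = 1.67: P₂ = P₁·(T₂/T₁)^(γ/(γ−1)) = 0.1277 bar; V₂ = V₁·(T₁/T₂)^(1/(γ−1)) = 11.22 L.

P₂ ≈ 0.128 bar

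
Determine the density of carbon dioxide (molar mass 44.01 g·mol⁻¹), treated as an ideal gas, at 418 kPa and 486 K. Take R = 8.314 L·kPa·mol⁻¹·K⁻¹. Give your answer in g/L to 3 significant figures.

ρ = PM/(RT) = (418 × 44.01) / (8.314 × 486.0)

ρ ≈ 4.55 g/L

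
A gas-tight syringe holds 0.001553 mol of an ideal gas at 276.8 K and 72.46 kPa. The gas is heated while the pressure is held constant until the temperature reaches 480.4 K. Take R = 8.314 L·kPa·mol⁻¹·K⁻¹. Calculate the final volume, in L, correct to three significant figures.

From PV = nRT: V₁ = nRT₁/P₁ = 0.04932 L.
P constant ⇒ V ∝ T: P₂ = P₁; V₂ = V₁·(T₂/T₁) = 0.08560 L.

V₂ ≈ 0.0856 L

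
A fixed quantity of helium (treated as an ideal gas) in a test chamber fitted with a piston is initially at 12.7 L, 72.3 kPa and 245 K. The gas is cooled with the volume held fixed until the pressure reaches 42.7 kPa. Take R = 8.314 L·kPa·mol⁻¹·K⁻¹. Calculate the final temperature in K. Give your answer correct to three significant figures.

T₂ ≈ 145 K

V constant ⇒ P ∝ T: V₂ = V₁; T₂ = T₁·(P₂/P₁) = 144.7 K.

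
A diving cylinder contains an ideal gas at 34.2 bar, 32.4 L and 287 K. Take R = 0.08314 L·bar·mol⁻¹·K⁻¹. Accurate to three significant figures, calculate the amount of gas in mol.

n ≈ 46.4 mol

PV = nRT ⇒ n = PV/(RT) = (34.2 × 32.4) / (0.08314 × 287)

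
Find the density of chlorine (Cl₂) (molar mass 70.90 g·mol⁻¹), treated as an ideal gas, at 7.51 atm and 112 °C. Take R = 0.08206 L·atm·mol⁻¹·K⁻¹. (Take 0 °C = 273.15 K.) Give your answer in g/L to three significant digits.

ρ ≈ 16.8 g/L

ρ = PM/(RT) = (7.51 × 70.90) / (0.08206 × 385.1)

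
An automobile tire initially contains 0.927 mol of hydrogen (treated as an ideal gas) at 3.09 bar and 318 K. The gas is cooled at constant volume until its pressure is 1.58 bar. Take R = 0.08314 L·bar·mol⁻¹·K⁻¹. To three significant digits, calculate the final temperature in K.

From PV = nRT: V₁ = nRT₁/P₁ = 7.932 L.
V constant ⇒ P ∝ T: V₂ = V₁; T₂ = T₁·(P₂/P₁) = 162.6 K.

T₂ ≈ 163 K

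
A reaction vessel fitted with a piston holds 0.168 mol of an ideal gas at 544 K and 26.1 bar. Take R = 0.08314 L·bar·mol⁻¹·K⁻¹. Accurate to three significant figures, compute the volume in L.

PV = nRT ⇒ V = nRT/P = (0.168 × 0.08314 × 544) / 26.1

V ≈ 0.291 L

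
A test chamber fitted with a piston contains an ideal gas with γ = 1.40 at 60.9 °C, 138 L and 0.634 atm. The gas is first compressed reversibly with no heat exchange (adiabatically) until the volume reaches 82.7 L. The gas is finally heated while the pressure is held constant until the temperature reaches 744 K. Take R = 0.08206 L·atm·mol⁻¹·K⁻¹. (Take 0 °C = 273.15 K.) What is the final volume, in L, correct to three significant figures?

V₃ ≈ 150 L

Convert: T₁ = 334.0 K.
Adiabatic (γ = 1.40), T V^(γ−1) and P V^γ constant: T₂ = T₁·(V₁/V₂)^(γ−1) = 410.0 K; P₂ = P₁·(V₁/V₂)^γ = 1.298 atm.
P constant ⇒ V ∝ T: P₃ = P₂; V₃ = V₂·(T₃/T₂) = 150.1 L.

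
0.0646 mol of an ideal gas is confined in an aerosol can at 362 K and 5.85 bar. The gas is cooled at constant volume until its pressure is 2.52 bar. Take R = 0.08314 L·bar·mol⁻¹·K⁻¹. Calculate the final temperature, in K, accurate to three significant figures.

From PV = nRT: V₁ = nRT₁/P₁ = 0.3323 L.
Isochoric, so P/T is constant: V₂ = V₁; T₂ = T₁·(P₂/P₁) = 155.9 K.

T₂ ≈ 156 K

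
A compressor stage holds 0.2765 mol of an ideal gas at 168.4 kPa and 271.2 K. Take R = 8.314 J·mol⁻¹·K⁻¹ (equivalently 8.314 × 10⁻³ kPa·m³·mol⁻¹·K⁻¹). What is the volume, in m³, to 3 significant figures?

V ≈ 0.00370 m³

PV = nRT ⇒ V = nRT/P = (0.2765 × 8.314 × 10⁻³ × 271.2) / 168.4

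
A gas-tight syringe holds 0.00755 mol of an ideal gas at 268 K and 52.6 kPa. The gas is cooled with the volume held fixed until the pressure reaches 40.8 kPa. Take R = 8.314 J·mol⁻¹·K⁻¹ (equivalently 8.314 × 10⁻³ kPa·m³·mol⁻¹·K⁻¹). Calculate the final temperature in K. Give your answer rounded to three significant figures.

From PV = nRT: V₁ = nRT₁/P₁ = 0.0003198 m³.
V constant ⇒ P ∝ T: V₂ = V₁; T₂ = T₁·(P₂/P₁) = 207.9 K.

T₂ ≈ 208 K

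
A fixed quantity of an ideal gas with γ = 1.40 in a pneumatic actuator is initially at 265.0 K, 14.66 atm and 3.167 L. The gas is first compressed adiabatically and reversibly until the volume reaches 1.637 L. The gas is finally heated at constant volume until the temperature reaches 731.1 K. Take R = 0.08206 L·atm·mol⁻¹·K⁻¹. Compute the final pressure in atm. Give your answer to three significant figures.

P₃ ≈ 78.2 atm

Reversible adiabatic, γ = 1.40: T₂ = T₁·(V₁/V₂)^(γ−1) = 345.1 K; P₂ = P₁·(V₁/V₂)^γ = 36.93 atm.
V constant ⇒ P ∝ T: V₃ = V₂; P₃ = P₂·(T₃/T₂) = 78.25 atm.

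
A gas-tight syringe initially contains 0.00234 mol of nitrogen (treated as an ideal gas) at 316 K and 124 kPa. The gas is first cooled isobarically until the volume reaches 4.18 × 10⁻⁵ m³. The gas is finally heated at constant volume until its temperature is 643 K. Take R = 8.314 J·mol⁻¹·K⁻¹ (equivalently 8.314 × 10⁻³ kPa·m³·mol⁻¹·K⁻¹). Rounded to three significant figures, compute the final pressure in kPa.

P₃ ≈ 299 kPa

From PV = nRT: V₁ = nRT₁/P₁ = 4.958e-05 m³.
P constant ⇒ V ∝ T: P₂ = P₁; T₂ = T₁·(V₂/V₁) = 266.4 K.
V constant ⇒ P ∝ T: V₃ = V₂; P₃ = P₂·(T₃/T₂) = 299.3 kPa.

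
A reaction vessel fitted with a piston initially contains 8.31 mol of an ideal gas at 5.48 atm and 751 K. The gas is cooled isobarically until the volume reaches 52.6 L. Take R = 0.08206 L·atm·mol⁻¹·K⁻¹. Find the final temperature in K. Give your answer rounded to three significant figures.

From PV = nRT: V₁ = nRT₁/P₁ = 93.45 L.
P constant ⇒ V ∝ T: P₂ = P₁; T₂ = T₁·(V₂/V₁) = 422.7 K.

T₂ ≈ 423 K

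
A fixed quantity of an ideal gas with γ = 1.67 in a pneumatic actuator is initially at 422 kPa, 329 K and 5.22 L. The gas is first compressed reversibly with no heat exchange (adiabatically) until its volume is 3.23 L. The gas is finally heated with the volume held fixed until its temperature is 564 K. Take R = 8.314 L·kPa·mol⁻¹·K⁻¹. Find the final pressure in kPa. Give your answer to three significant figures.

Adiabatic (γ = 1.67), T V^(γ−1) and P V^γ constant: T₂ = T₁·(V₁/V₂)^(γ−1) = 453.8 K; P₂ = P₁·(V₁/V₂)^γ = 940.7 kPa.
V constant ⇒ P ∝ T: V₃ = V₂; P₃ = P₂·(T₃/T₂) = 1169 kPa.

P₃ ≈ 1.17e+03 kPa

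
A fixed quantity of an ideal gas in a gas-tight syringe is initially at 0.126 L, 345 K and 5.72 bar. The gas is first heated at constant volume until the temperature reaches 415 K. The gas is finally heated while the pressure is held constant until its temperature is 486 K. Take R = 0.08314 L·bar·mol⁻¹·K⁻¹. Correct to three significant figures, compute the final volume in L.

V₃ ≈ 0.148 L

V constant ⇒ P ∝ T: V₂ = V₁; P₂ = P₁·(T₂/T₁) = 6.881 bar.
P constant ⇒ V ∝ T: P₃ = P₂; V₃ = V₂·(T₃/T₂) = 0.1476 L.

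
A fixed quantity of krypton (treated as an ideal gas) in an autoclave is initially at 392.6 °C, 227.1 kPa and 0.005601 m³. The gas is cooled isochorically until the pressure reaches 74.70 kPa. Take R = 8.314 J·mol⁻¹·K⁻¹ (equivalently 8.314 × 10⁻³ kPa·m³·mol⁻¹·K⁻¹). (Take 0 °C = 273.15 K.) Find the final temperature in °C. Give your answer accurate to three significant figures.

T₂ ≈ -54.2 °C

Convert: T₁ = 665.8 K.
Isochoric, so P/T is constant: V₂ = V₁; T₂ = T₁·(P₂/P₁) = 219.0 K.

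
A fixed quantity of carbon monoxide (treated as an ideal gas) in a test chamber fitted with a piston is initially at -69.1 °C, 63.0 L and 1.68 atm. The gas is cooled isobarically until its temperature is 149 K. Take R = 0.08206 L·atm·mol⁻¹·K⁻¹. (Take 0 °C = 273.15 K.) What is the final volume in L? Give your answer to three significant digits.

Convert: T₁ = 204.0 K.
P constant ⇒ V ∝ T: P₂ = P₁; V₂ = V₁·(T₂/T₁) = 46.00 L.

V₂ ≈ 46.0 L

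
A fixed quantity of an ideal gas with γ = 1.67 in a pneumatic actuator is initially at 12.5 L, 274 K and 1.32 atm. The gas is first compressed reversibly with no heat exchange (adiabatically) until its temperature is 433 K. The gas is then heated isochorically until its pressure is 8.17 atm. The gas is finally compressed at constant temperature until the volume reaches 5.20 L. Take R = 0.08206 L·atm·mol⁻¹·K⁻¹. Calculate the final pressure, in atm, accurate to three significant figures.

Reversible adiabatic, γ = 1.67: P₂ = P₁·(T₂/T₁)^(γ/(γ−1)) = 4.130 atm; V₂ = V₁·(T₁/T₂)^(1/(γ−1)) = 6.314 L.
V constant ⇒ P ∝ T: V₃ = V₂; T₃ = T₂·(P₃/P₂) = 856.6 K.
T constant ⇒ Boyle's law P V = const: T₄ = T₃; P₄ = P₃·(V₃/V₄) = 9.920 atm.

P₄ ≈ 9.92 atm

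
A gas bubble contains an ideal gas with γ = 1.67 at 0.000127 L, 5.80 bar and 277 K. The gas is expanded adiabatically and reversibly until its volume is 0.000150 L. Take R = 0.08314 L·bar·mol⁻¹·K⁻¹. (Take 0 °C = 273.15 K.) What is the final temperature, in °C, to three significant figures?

T₂ ≈ -25.4 °C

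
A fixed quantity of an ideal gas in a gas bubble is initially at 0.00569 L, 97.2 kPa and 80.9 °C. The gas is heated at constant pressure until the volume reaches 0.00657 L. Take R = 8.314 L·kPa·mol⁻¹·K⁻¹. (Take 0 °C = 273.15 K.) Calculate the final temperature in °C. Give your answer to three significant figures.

T₂ ≈ 136 °C

Convert: T₁ = 354.0 K.
Isobaric, so V/T is constant: P₂ = P₁; T₂ = T₁·(V₂/V₁) = 408.8 K.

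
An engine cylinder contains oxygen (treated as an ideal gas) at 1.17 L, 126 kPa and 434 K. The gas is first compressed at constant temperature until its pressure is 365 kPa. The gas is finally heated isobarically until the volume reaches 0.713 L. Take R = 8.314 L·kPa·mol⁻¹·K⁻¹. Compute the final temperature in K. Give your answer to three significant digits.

T₃ ≈ 766 K

T constant ⇒ Boyle's law P V = const: T₂ = T₁; V₂ = V₁·(P₁/P₂) = 0.4039 L.
P constant ⇒ V ∝ T: P₃ = P₂; T₃ = T₂·(V₃/V₂) = 766.2 K.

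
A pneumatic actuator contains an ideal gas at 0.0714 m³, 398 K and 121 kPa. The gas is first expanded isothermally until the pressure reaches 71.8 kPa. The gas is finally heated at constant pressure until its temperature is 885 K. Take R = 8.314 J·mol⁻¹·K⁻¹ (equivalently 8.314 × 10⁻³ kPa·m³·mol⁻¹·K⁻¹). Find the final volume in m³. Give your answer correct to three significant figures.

T constant ⇒ Boyle's law P V = const: T₂ = T₁; V₂ = V₁·(P₁/P₂) = 0.1203 m³.
P constant ⇒ V ∝ T: P₃ = P₂; V₃ = V₂·(T₃/T₂) = 0.2676 m³.

V₃ ≈ 0.268 m³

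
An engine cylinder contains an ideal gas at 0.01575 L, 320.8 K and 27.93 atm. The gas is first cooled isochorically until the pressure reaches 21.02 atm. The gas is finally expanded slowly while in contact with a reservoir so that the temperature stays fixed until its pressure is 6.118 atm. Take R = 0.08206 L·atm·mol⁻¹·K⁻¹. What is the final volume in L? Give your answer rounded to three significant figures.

V constant ⇒ P ∝ T: V₂ = V₁; T₂ = T₁·(P₂/P₁) = 241.4 K.
T constant ⇒ Boyle's law P V = const: T₃ = T₂; V₃ = V₂·(P₂/P₃) = 0.05411 L.

V₃ ≈ 0.0541 L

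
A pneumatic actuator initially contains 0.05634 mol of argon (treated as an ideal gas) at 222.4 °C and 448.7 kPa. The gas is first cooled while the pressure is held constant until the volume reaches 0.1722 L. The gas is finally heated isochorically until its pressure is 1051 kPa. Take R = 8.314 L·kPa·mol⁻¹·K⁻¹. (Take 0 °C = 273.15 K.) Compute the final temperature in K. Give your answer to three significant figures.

Convert: T₁ = 495.5 K.
From PV = nRT: V₁ = nRT₁/P₁ = 0.5173 L.
P constant ⇒ V ∝ T: P₂ = P₁; T₂ = T₁·(V₂/V₁) = 165.0 K.
Isochoric, so P/T is constant: V₃ = V₂; T₃ = T₂·(P₃/P₂) = 386.4 K.

T₃ ≈ 386 K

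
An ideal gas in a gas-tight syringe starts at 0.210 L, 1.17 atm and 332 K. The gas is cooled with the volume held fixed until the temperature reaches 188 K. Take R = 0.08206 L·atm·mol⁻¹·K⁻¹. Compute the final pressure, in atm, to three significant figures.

Isochoric, so P/T is constant: V₂ = V₁; P₂ = P₁·(T₂/T₁) = 0.6625 atm.

P₂ ≈ 0.663 atm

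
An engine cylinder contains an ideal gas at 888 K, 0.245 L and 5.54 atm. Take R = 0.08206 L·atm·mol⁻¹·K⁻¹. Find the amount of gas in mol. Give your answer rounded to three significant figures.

n ≈ 0.0186 mol

PV = nRT ⇒ n = PV/(RT) = (5.54 × 0.245) / (0.08206 × 888)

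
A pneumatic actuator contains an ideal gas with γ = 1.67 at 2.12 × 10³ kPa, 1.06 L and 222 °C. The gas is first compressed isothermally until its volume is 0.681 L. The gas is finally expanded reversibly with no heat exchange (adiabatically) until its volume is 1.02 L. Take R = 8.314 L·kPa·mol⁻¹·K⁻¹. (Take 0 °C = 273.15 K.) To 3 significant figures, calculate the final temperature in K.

Convert: T₁ = 495.1 K.
Isothermal, so P V is constant: T₂ = T₁; P₂ = P₁·(V₁/V₂) = 3300 kPa.
Adiabatic (γ = 1.67), T V^(γ−1) and P V^γ constant: T₃ = T₂·(V₂/V₃)^(γ−1) = 377.7 K; P₃ = P₂·(V₂/V₃)^γ = 1681 kPa.

T₃ ≈ 378 K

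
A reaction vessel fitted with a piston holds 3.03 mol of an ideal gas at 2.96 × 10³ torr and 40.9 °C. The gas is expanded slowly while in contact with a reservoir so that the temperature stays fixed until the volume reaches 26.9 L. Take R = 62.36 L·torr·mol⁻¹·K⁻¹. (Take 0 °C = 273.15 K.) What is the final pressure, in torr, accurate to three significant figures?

Convert: T₁ = 314.0 K.
From PV = nRT: V₁ = nRT₁/P₁ = 20.05 L.
T constant ⇒ Boyle's law P V = const: T₂ = T₁; P₂ = P₁·(V₁/V₂) = 2206 torr.

P₂ ≈ 2.21e+03 torr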